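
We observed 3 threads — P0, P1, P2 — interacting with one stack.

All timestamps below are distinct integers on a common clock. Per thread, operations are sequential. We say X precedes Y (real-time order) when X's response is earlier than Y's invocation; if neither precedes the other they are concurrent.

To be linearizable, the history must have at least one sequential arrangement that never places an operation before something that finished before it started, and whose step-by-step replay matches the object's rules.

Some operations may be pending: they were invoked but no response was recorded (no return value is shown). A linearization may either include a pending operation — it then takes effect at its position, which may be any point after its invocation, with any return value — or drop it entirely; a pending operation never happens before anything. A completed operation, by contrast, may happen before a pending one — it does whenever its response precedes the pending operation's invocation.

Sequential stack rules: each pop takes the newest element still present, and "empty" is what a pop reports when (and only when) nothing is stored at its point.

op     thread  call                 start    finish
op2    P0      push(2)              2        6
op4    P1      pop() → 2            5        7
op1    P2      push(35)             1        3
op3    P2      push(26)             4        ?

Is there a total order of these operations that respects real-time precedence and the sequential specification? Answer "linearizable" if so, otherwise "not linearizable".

linearizable

witness order: op1, op2, op4
step 1: op1 push(35) — stack <35>
step 2: op2 push(2) — stack <35,2>
step 3: op4 pop() → 2 — stack <35>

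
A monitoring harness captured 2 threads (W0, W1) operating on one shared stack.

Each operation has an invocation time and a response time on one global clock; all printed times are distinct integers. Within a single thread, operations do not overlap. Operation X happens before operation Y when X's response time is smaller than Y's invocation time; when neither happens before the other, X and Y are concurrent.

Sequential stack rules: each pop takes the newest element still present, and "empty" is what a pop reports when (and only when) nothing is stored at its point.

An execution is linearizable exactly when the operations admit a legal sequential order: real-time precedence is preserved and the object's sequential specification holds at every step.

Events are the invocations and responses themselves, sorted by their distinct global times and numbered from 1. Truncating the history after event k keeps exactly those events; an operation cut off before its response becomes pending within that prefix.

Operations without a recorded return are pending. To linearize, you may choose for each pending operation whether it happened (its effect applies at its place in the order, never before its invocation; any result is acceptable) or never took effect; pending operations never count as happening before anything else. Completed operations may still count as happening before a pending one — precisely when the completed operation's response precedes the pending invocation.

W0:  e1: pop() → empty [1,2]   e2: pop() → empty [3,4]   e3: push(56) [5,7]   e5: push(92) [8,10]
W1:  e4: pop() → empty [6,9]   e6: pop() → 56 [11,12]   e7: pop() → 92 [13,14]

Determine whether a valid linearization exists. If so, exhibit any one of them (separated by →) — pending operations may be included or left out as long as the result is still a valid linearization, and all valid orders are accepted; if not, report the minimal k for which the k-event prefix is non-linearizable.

not linearizable — minimal violating prefix: 12 events

the violation lands at event 12, e6's response at time 12: events 1..11 linearize, events 1..12 do not
6 completed operations, 3 real-time-consistent orders — every stack replay fails
for example e1, e2, e3, e4, e5, e6 fails at step 4: e4 pop() → empty is not legal there
for example e1, e2, e3, e5, e4, e6 fails at step 5: e4 pop() → empty is not legal there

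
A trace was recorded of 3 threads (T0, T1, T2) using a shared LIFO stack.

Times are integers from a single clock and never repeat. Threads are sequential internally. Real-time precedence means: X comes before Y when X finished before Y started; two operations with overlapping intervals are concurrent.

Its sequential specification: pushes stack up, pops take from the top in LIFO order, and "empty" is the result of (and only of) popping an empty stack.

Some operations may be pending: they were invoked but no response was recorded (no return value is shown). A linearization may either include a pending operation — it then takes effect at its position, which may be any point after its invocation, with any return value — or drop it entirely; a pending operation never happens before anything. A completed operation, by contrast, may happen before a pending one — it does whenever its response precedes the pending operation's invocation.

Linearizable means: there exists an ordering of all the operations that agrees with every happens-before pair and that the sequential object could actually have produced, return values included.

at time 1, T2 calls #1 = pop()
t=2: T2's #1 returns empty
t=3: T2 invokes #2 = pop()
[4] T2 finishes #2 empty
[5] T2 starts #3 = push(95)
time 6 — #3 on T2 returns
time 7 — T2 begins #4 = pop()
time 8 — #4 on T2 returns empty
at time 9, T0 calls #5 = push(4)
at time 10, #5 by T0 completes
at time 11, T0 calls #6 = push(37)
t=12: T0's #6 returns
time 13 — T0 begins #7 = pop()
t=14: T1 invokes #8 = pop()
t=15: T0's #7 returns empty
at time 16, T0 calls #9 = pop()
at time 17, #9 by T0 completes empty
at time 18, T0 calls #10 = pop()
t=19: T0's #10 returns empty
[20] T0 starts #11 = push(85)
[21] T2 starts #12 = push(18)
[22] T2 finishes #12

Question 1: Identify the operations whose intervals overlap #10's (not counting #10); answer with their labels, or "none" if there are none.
#10 runs from 18 to 19; window-overlapping ops are concurrent
#1 [1,2]: before
#2 [3,4]: before
#3 [5,6]: before
#4 [7,8]: before
#5 [9,10]: before
#6 [11,12]: before
#7 [13,15]: before
#8 [14,…): concurrent
#9 [16,17]: before
#11 [20,…): after
#12 [21,22]: after

#8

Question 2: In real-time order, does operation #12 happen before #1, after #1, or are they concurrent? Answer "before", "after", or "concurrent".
#12 spans [21,22], #1 spans [1,2]
resp(#1)=2 < inv(#12)=21

after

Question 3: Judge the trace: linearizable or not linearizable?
through event 7 a valid linearization exists; event 8 (#4 responding at time 8) ends that
exhaustive check: the 4 completed LIFO stack ops admit one real-time order; illegal
one such order, #1, #2, #3, #4, breaks at step 4 where #4 pop() → empty is illegal

not linearizable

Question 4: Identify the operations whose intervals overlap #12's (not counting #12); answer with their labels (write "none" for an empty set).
#12 spans [21,22]: anything still running between times 21 and 22 counts as concurrent
#1 [1,2]: before
#2 [3,4]: before
#3 [5,6]: before
#4 [7,8]: before
#5 [9,10]: before
#6 [11,12]: before
#7 [13,15]: before
#8 [14,…): concurrent
#9 [16,17]: before
#10 [18,19]: before
#11 [20,…): concurrent

#11, #8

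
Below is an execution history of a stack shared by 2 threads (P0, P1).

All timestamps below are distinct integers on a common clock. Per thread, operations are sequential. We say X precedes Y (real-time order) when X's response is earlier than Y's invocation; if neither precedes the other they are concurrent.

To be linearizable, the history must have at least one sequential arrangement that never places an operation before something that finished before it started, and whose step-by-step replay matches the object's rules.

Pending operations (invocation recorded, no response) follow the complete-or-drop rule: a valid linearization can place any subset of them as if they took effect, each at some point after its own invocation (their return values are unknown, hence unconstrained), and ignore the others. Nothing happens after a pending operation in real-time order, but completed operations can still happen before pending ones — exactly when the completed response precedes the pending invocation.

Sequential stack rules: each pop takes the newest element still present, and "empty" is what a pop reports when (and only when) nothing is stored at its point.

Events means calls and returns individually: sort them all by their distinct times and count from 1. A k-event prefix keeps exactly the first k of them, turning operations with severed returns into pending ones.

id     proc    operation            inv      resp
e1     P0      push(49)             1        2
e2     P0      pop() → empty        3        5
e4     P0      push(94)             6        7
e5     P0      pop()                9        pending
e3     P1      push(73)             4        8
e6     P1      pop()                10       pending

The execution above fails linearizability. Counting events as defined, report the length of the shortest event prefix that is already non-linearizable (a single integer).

events 1..4 are linearizable; a witness order is e1:
after step 1 (e1 push(49)): stack <49>
with event 5 included (e2 responding at time 5), all real-time-consistent orders fail
including or dropping the 1 pending operation (e3) in any combination fails
for example e1, e2 (pending dropped) fails at step 2: e2 pop() → empty is not legal there

5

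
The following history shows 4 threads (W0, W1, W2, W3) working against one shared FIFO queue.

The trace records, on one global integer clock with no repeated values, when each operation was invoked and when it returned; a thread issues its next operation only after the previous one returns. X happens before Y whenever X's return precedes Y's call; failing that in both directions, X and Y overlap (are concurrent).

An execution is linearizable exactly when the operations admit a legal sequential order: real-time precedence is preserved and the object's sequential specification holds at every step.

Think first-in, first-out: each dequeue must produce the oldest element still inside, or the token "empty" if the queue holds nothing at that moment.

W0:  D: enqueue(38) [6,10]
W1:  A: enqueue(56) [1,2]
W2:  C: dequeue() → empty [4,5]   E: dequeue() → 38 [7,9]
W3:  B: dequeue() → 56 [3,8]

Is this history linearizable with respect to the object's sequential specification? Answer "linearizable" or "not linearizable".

linearizable

witness order: A, B, C, D, E
after step 1 (A enqueue(56)): queue <56>
after step 2 (B dequeue() → 56): queue <>
after step 3 (C dequeue() → empty): queue <>
after step 4 (D enqueue(38)): queue <38>
after step 5 (E dequeue() → 38): queue <>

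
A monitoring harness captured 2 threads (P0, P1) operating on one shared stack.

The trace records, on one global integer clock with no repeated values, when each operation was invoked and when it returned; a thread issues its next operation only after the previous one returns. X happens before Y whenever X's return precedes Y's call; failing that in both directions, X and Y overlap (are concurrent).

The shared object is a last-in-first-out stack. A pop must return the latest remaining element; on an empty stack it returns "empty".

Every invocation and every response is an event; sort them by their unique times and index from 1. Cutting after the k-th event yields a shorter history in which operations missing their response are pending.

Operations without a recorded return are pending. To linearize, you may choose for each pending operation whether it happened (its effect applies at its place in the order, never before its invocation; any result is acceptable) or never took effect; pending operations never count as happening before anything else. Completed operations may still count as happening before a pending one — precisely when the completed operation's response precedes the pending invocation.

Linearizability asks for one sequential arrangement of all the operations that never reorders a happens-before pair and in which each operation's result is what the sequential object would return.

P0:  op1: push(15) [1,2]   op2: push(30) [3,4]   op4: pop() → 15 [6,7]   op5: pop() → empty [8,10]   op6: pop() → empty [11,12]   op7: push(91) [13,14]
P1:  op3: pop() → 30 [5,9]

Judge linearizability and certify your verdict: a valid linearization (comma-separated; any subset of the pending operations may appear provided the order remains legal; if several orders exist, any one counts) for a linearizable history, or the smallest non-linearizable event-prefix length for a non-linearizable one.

step 1: op1 push(15) — stack <15>
step 2: op2 push(30) — stack <15,30>
step 3: op3 pop() → 30 — stack <15>
step 4: op4 pop() → 15 — stack <>
step 5: op5 pop() → empty — stack <>
step 6: op6 pop() → empty — stack <>
step 7: op7 push(91) — stack <91>

linearizable — witness: op1, op2, op3, op4, op5, op6, op7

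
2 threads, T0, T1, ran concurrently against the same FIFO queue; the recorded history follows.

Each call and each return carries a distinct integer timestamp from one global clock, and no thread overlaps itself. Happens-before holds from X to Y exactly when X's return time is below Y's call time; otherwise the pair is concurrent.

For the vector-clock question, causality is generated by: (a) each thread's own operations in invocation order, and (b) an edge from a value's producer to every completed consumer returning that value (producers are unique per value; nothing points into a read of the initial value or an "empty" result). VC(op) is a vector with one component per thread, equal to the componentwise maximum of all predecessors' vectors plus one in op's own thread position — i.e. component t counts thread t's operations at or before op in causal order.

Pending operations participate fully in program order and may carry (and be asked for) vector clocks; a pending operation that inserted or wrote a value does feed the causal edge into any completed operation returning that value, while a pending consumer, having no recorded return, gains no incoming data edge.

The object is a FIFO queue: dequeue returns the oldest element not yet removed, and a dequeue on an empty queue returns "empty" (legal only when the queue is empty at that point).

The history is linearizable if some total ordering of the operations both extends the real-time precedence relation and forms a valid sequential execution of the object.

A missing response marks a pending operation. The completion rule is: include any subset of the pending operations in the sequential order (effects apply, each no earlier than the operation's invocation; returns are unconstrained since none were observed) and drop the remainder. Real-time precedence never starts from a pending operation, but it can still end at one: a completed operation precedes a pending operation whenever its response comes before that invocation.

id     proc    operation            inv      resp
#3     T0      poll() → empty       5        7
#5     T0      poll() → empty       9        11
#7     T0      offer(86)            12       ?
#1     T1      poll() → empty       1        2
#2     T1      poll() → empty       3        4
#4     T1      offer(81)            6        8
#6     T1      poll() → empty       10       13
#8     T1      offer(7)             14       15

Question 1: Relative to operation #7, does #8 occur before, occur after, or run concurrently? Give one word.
Answer: concurrent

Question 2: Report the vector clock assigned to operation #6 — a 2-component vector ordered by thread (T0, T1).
Answer: (0, 4)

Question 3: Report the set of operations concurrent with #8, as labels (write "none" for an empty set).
Answer: #7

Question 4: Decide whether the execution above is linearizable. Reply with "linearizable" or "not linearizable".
not linearizable

through event 12 a valid linearization exists; event 13 (#6 responding at time 13) ends that
checked exhaustively: 4 real-time-consistent orders of 6 completed operations, zero legal FIFO queue replays
include/drop combinations of the 1 pending operation (#7) were all tried; none helps
sample order #1, #2, #3, #4, #5, #6 (pending dropped) stalls at step 5 — #5 poll() → empty has no legal effect
sample order #1, #2, #3, #4, #6, #5 (pending dropped) stalls at step 5 — #6 poll() → empty has no legal effect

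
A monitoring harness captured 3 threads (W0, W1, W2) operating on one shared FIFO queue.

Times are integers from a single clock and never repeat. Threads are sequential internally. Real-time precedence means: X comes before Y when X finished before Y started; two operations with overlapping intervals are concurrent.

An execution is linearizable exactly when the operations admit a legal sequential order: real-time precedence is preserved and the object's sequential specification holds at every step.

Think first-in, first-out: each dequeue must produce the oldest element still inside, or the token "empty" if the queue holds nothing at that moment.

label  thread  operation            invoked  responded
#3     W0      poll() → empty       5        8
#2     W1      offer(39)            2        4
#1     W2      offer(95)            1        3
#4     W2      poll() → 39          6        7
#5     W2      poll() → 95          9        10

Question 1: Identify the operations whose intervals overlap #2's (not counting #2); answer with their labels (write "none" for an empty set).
Answer: #1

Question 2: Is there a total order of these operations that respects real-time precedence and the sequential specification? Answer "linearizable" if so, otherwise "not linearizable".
the violation lands at event 8, #3's response at time 8: events 1..7 linearize, events 1..8 do not
all 4 real-time-respecting orders fail — 4 completed FIFO queue operations, no legal replay
e.g. #1, #2, #3, #4: illegal at step 3, since #3 poll() → empty cannot apply there
e.g. #1, #2, #4, #3: illegal at step 3, since #4 poll() → 39 cannot apply there

not linearizable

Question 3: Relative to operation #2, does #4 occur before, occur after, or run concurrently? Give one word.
Answer: after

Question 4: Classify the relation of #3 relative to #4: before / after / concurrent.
Answer: concurrent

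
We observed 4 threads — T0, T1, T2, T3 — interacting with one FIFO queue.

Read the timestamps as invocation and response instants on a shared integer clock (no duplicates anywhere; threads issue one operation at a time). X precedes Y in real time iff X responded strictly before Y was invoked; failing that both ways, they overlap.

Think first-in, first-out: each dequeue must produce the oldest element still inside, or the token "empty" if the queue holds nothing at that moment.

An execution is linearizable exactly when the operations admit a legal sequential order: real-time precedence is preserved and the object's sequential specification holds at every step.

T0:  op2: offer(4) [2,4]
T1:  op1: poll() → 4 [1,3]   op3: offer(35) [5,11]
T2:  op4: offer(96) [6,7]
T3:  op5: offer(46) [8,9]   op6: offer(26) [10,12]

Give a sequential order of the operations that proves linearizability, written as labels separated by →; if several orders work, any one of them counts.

after step 1 (op2 offer(4)): queue <4>
after step 2 (op1 poll() → 4): queue <>
after step 3 (op3 offer(35)): queue <35>
after step 4 (op4 offer(96)): queue <35,96>
after step 5 (op5 offer(46)): queue <35,96,46>
after step 6 (op6 offer(26)): queue <35,96,46,26>

op2 → op1 → op3 → op4 → op5 → op6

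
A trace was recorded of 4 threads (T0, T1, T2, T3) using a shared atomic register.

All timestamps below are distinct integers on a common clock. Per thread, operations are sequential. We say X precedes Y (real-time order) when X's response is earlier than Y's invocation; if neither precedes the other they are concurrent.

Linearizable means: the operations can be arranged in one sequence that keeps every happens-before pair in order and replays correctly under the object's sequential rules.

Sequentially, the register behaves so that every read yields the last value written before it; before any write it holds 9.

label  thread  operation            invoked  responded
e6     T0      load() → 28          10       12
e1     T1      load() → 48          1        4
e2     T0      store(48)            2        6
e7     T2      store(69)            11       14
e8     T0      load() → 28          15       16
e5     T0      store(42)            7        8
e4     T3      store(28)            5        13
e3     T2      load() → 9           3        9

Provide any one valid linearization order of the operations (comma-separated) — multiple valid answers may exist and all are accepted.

1. e3 load() → 9, leaving value 9
2. e2 store(48), leaving value 48
3. e1 load() → 48, leaving value 48
4. e5 store(42), leaving value 42
5. e7 store(69), leaving value 69
6. e4 store(28), leaving value 28
7. e6 load() → 28, leaving value 28
8. e8 load() → 28, leaving value 28

e3, e2, e1, e5, e7, e4, e6, e8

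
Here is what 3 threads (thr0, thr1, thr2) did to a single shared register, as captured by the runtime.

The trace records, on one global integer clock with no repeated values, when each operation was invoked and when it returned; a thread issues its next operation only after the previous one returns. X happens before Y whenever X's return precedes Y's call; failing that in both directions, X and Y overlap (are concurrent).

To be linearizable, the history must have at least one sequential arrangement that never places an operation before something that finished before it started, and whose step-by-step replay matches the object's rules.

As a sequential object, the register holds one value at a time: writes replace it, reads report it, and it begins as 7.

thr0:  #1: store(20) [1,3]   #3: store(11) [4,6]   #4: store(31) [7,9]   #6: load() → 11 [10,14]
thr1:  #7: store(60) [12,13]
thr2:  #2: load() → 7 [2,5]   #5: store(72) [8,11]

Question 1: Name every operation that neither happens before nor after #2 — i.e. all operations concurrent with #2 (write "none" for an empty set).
Answer: #1, #3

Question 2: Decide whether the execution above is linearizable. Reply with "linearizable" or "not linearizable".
prefix check: 1..13 passes, 1..14 fails once #6's time-14 response joins
no legal order exists: 15 real-time-consistent candidates over 7 completed register operations, all rejected
e.g. #1, #2, #3, #4, #5, #6, #7: illegal at step 2, since #2 load() → 7 cannot apply there
e.g. #1, #2, #3, #4, #5, #7, #6: illegal at step 2, since #2 load() → 7 cannot apply there

not linearizable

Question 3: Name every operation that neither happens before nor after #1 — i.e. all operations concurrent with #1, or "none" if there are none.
Answer: #2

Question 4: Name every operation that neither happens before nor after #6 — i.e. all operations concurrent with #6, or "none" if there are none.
Answer: #5, #7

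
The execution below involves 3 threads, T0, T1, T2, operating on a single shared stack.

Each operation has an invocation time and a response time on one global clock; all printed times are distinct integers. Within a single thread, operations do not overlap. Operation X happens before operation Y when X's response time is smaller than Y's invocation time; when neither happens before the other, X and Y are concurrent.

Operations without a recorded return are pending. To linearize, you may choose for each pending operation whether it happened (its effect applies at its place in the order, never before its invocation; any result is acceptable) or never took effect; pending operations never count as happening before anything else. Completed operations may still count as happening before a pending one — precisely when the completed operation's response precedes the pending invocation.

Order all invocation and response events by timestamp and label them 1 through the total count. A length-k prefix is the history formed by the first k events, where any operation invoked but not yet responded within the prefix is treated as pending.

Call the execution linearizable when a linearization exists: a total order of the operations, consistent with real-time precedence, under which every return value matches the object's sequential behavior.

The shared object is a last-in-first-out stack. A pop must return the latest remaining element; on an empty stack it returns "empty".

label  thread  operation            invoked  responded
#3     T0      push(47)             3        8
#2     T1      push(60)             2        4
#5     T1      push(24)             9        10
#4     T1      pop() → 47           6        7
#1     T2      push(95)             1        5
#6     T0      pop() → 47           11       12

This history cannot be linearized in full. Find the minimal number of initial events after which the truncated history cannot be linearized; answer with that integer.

12

events 1..11 are linearizable; a witness order is #1, #2, #3, #4, #5:
step 1: #1 push(95) — stack <95>
step 2: #2 push(60) — stack <95,60>
step 3: #3 push(47) — stack <95,60,47>
step 4: #4 pop() → 47 — stack <95,60>
step 5: #5 push(24) — stack <95,60,24>
once event 12 joins (#6's response, time 12), exhaustive search finds no witness
one such order, #1, #2, #3, #4, #5, #6, breaks at step 6 where #6 pop() → 47 is illegal
one such order, #1, #2, #4, #3, #5, #6, breaks at step 3 where #4 pop() → 47 is illegal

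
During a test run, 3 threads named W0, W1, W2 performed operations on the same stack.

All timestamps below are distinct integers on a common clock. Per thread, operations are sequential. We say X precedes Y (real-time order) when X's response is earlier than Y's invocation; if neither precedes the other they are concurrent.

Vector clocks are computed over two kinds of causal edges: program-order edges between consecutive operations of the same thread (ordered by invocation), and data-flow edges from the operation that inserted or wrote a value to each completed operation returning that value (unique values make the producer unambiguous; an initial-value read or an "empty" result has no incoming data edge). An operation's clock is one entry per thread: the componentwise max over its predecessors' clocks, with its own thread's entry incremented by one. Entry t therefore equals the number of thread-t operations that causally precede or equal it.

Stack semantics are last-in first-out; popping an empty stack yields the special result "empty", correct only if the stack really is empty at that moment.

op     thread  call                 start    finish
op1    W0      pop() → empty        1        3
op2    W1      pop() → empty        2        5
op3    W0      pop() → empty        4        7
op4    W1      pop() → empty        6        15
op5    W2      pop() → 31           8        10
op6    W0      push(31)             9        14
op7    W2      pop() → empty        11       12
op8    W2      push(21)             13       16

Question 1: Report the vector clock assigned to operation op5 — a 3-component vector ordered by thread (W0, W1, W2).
(3, 0, 1)

VC(op2, invoked at 2): no causal predecessors; +1 on W1 → (0, 1, 0)
VC(op1, invoked at 1): no causal predecessors; +1 on W0 → (1, 0, 0)
from VC(op2)=(0, 1, 0), op4 (invoked 6) maxes components and bumps W1 → (0, 2, 0)
from VC(op1)=(1, 0, 0), op3 (invoked 4) maxes components and bumps W0 → (2, 0, 0)
from VC(op3)=(2, 0, 0), op6 (invoked 9) maxes components and bumps W0 → (3, 0, 0)
from VC(op6)=(3, 0, 0), op5 (invoked 8) maxes components and bumps W2 → (3, 0, 1)
from VC(op5)=(3, 0, 1), op7 (invoked 11) maxes components and bumps W2 → (3, 0, 2)
from VC(op7)=(3, 0, 2), op8 (invoked 13) maxes components and bumps W2 → (3, 0, 3)
target: VC(op5) = (3, 0, 1)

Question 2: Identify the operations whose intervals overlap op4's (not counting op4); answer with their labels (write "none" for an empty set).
op3, op5, op6, op7, op8

concurrent with op4 ([6,15]): every op whose interval crosses 6..15
op1 [1,3]: before
op2 [2,5]: before
op3 [4,7]: concurrent
op5 [8,10]: concurrent
op6 [9,14]: concurrent
op7 [11,12]: concurrent
op8 [13,16]: concurrent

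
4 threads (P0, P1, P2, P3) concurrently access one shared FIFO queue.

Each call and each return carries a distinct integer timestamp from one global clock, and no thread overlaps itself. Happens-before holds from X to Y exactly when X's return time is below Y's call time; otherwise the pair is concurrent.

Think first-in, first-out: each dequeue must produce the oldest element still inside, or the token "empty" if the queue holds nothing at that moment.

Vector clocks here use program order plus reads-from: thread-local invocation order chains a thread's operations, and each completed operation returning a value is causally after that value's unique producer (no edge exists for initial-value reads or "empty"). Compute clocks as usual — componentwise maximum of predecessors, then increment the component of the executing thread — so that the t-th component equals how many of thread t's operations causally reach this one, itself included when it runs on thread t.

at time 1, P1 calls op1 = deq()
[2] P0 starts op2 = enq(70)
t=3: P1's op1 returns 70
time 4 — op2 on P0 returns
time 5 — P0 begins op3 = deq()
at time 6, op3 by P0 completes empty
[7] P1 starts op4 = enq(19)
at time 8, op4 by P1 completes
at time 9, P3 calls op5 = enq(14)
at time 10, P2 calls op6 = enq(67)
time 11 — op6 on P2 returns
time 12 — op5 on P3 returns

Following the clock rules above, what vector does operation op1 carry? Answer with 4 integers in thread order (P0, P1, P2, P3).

VC(op5, invoked at 9): no causal predecessors; +1 on P3 → (0, 0, 0, 1)
VC(op6, invoked at 10): no causal predecessors; +1 on P2 → (0, 0, 1, 0)
VC(op2, invoked at 2): no causal predecessors; +1 on P0 → (1, 0, 0, 0)
VC(op1, invoked at 1): max of VC(op2)=(1, 0, 0, 0), then +1 on thread P1 → (1, 1, 0, 0)
VC(op3, invoked at 5): max of VC(op2)=(1, 0, 0, 0), then +1 on thread P0 → (2, 0, 0, 0)
VC(op4, invoked at 7): max of VC(op1)=(1, 1, 0, 0), then +1 on thread P1 → (1, 2, 0, 0)
target: VC(op1) = (1, 1, 0, 0)

(1, 1, 0, 0)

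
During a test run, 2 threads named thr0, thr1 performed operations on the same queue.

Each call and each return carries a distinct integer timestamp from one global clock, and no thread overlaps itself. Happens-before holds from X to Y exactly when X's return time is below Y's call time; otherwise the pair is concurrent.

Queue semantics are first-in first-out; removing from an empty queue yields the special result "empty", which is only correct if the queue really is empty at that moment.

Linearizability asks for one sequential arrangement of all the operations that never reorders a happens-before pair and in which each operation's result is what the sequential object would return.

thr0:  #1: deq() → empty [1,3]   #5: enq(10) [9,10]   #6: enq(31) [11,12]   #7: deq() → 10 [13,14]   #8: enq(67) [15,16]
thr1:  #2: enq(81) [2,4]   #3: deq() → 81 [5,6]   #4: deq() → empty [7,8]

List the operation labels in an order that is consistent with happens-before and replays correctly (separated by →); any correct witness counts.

#1 → #2 → #3 → #4 → #5 → #6 → #7 → #8

step 1: #1 deq() → empty — queue <>
step 2: #2 enq(81) — queue <81>
step 3: #3 deq() → 81 — queue <>
step 4: #4 deq() → empty — queue <>
step 5: #5 enq(10) — queue <10>
step 6: #6 enq(31) — queue <10,31>
step 7: #7 deq() → 10 — queue <31>
step 8: #8 enq(67) — queue <31,67>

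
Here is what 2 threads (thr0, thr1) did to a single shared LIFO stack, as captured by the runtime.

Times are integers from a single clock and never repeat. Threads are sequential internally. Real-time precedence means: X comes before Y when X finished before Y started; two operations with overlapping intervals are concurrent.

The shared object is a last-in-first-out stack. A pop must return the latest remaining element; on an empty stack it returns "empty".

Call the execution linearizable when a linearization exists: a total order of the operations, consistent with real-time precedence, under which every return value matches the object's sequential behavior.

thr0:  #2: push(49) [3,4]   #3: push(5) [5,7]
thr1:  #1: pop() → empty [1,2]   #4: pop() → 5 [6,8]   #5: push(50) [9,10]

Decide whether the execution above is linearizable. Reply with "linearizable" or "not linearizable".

linearizable

witness order: #1, #2, #3, #4, #5
step 1: #1 pop() → empty — stack <>
step 2: #2 push(49) — stack <49>
step 3: #3 push(5) — stack <49,5>
step 4: #4 pop() → 5 — stack <49>
step 5: #5 push(50) — stack <49,50>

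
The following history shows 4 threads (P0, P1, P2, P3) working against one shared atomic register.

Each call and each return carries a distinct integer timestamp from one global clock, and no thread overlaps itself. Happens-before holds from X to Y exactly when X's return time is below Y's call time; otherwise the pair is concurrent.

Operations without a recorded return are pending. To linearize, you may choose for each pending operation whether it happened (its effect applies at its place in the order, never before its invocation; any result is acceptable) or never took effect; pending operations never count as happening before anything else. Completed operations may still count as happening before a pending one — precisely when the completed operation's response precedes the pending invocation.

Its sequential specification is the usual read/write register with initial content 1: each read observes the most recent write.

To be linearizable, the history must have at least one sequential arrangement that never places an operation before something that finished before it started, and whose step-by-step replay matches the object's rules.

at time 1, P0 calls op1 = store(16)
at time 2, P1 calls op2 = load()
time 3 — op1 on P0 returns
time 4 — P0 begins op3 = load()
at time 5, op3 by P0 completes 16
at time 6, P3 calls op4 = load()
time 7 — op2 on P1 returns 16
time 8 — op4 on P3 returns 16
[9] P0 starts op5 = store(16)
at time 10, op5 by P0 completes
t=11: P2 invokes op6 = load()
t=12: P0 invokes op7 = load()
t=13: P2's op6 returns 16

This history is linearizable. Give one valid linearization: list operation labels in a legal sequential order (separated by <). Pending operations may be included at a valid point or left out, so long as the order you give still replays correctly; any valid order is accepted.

step 1: op1 store(16) — value 16
step 2: op2 load() → 16 — value 16
step 3: op3 load() → 16 — value 16
step 4: op4 load() → 16 — value 16
step 5: op5 store(16) — value 16
step 6: op6 load() → 16 — value 16

op1 < op2 < op3 < op4 < op5 < op6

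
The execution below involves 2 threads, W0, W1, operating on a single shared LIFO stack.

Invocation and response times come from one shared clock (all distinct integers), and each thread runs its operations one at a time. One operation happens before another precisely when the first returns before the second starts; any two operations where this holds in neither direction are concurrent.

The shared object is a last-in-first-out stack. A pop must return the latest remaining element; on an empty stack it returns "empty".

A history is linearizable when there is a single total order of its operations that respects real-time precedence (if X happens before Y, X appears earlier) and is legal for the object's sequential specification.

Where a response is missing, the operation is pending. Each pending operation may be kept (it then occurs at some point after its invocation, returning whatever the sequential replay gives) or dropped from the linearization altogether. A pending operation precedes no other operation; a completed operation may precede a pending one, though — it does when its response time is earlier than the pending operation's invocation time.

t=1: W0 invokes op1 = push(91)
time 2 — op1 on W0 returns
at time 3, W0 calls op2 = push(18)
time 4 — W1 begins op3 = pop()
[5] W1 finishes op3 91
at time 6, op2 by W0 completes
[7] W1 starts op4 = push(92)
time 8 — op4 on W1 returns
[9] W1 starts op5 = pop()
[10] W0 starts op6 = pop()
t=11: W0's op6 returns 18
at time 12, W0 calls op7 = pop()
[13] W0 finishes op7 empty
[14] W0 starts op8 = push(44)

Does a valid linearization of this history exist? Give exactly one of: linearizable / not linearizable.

a witness: op1, op3, op2, op4, op5, op6, op7
after step 1 (op1 push(91)): stack <91>
after step 2 (op3 pop() → 91): stack <>
after step 3 (op2 push(18)): stack <18>
after step 4 (op4 push(92)): stack <18,92>
after step 5 (op5 pop() (pending, included)): stack <18>
after step 6 (op6 pop() → 18): stack <>
after step 7 (op7 pop() → empty): stack <>

linearizable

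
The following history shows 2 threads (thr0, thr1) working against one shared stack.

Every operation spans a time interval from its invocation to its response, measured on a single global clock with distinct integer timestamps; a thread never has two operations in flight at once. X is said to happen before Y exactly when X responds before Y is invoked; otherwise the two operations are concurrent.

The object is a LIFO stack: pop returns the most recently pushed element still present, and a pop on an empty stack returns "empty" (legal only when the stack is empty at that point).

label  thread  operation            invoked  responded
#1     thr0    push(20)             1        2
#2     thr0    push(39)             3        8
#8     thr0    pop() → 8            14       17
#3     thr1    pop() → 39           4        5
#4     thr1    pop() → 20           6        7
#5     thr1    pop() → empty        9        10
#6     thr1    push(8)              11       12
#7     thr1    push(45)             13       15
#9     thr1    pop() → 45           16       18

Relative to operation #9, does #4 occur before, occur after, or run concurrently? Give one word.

before

#4 spans [6,7], #9 spans [16,18]
resp(#4)=7 < inv(#9)=16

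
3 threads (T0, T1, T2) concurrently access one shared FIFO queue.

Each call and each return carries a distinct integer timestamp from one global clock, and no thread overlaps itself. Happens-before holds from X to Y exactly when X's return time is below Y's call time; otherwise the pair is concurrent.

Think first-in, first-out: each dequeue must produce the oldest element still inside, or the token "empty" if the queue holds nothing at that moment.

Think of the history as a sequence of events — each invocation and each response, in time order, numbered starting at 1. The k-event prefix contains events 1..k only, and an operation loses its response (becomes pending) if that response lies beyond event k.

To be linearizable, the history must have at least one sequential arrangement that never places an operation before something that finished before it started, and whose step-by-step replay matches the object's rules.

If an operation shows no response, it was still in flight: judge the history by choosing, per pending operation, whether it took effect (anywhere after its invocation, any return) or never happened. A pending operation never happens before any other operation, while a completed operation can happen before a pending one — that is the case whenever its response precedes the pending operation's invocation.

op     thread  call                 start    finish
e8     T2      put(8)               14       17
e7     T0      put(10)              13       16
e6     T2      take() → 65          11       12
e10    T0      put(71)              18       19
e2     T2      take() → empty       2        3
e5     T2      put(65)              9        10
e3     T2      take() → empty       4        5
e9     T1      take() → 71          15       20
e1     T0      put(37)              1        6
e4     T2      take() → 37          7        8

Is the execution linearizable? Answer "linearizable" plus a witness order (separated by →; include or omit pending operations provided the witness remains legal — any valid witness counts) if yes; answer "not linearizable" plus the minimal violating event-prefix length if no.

prefix check: 1..19 passes, 1..20 fails once e9's time-20 response joins
real-time-consistent orders of the 10 completed operations: 24 — all fail the FIFO queue replay
one such order, e1, e2, e3, e4, e5, e6, e7, e8, e9, e10, breaks at step 2 where e2 take() → empty is illegal
one such order, e1, e2, e3, e4, e5, e6, e7, e8, e10, e9, breaks at step 2 where e2 take() → empty is illegal

not linearizable — minimal violating prefix: 20 events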